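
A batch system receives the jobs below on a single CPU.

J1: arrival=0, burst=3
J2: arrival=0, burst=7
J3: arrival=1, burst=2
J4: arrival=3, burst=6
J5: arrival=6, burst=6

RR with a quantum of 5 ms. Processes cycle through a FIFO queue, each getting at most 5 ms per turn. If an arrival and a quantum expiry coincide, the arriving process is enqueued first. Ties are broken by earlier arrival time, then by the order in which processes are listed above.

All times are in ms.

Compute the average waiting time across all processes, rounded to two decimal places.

Timeline: | J1 0-3 | J2 3-8 | J3 8-10 | J4 10-15 | J5 15-20 | J2 20-22 | J4 22-23 | J5 23-24 |
Completion: J1=3  J2=22  J3=10  J4=23  J5=24
Turnaround (C−A): J1=3  J2=22  J3=9  J4=20  J5=18
Waiting times: J1=0, J2=15, J3=7, J4=14, J5=12
Average waiting = (0+15+7+14+12) / 5 = 48/5 = 9.60

9.60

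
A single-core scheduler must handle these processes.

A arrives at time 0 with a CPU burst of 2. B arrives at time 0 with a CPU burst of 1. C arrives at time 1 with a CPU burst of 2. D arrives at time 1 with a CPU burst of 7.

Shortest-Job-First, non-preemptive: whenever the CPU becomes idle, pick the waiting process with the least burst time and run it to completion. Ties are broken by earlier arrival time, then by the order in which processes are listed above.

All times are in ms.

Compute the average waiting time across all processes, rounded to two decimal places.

Timeline: | B 0-1 | A 1-3 | C 3-5 | D 5-12 |
Completion: A=3  B=1  C=5  D=12
Waiting times: A=1, B=0, C=2, D=4
Average waiting = (1+0+2+4) / 4 = 7/4 = 1.75

1.75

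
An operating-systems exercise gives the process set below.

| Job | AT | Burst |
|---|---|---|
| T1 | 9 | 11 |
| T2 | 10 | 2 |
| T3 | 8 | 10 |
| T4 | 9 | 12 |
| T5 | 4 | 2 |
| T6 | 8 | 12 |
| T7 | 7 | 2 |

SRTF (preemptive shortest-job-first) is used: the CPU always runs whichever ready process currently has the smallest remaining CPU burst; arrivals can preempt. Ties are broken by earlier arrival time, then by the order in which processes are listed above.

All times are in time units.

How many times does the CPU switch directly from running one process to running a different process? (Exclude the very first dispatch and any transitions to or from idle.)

Schedule: | idle 0-4 | T5 4-6 | idle 6-7 | T7 7-9 | T3 9-10 | T2 10-12 | T3 12-21 | T1 21-32 | T6 32-44 | T4 44-56 |
Completion: T1=32  T2=12  T3=21  T4=56  T5=6  T6=44  T7=9
Turnaround (C−A): T1=23  T2=2  T3=13  T4=47  T5=2  T6=36  T7=2

6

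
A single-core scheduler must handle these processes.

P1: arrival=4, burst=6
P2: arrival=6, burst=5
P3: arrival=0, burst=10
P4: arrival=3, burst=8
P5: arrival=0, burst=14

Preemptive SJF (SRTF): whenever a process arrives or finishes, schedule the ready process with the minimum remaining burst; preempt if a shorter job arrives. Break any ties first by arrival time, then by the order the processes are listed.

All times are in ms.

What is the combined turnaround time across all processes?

Timeline: | P3 0-10 | P2 10-15 | P1 15-21 | P4 21-29 | P5 29-43 |
Completion: P1=21  P2=15  P3=10  P4=29  P5=43
Turnaround (C−A): P1=17  P2=9  P3=10  P4=26  P5=43
Turnaround = completion − arrival: P1=17, P2=9, P3=10, P4=26, P5=43
Total turnaround = 17 + 9 + 10 + 26 + 43 = 105

105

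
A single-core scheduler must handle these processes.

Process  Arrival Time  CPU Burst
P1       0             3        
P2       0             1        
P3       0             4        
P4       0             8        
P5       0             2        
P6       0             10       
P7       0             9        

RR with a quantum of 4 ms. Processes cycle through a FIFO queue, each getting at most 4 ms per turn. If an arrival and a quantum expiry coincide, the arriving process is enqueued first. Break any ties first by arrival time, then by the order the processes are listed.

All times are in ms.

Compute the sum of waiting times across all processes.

91

Schedule: | P1 0-3 | P2 3-4 | P3 4-8 | P4 8-12 | P5 12-14 | P6 14-18 | P7 18-22 | P4 22-26 | P6 26-30 | P7 30-34 | P6 34-36 | P7 36-37 |
Completion: P1=3  P2=4  P3=8  P4=26  P5=14  P6=36  P7=37
Turnaround (C−A): P1=3  P2=4  P3=8  P4=26  P5=14  P6=36  P7=37
Waiting = turnaround − burst: P1=0, P2=3, P3=4, P4=18, P5=12, P6=26, P7=28
Total waiting = 0 + 3 + 4 + 18 + 12 + 26 + 28 = 91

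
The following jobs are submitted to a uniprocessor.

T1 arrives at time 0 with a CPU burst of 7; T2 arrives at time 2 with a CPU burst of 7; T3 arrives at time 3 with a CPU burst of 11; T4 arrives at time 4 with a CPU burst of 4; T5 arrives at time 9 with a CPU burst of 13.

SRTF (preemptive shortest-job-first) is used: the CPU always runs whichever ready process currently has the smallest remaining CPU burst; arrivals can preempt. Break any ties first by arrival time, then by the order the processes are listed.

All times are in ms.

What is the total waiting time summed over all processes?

Timeline: | T1 0-7 | T4 7-11 | T2 11-18 | T3 18-29 | T5 29-42 |
Completion: T1=7  T2=18  T3=29  T4=11  T5=42
Turnaround (C−A): T1=7  T2=16  T3=26  T4=7  T5=33
Waiting = turnaround − burst: T1=0, T2=9, T3=15, T4=3, T5=20
Total waiting = 0 + 9 + 15 + 3 + 20 = 47

47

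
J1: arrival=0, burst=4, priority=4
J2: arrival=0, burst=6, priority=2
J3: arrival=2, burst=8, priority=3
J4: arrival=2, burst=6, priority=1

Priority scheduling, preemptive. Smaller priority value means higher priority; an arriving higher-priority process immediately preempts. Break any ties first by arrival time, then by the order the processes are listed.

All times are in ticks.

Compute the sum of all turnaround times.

Timeline: | J2 0-2 | J4 2-8 | J2 8-12 | J3 12-20 | J1 20-24 |
Completion: J1=24  J2=12  J3=20  J4=8
Turnaround (C−A): J1=24  J2=12  J3=18  J4=6
Turnaround = completion − arrival: J1=24, J2=12, J3=18, J4=6
Total turnaround = 24 + 12 + 18 + 6 = 60

60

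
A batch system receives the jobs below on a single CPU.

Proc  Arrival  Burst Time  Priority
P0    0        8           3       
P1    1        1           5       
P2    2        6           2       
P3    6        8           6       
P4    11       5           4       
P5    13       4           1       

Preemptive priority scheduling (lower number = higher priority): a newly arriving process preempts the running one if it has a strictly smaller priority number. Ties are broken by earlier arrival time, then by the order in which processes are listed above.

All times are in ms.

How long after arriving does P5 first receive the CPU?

Schedule: | P0 0-2 | P2 2-8 | P0 8-13 | P5 13-17 | P0 17-18 | P4 18-23 | P1 23-24 | P3 24-32 |
Completion: P0=18  P1=24  P2=8  P3=32  P4=23  P5=17
Response(P5) = first start − arrival = 13 − 13 = 0

0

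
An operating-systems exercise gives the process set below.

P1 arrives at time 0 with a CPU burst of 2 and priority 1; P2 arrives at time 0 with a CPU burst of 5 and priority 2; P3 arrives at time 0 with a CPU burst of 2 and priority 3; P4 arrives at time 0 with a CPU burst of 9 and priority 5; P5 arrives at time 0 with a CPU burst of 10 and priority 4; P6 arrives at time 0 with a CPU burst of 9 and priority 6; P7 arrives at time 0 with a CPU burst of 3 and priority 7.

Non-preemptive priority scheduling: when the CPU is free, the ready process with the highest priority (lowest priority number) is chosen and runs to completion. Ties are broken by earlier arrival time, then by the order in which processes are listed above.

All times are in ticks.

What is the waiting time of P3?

7

Timeline: | P1 0-2 | P2 2-7 | P3 7-9 | P5 9-19 | P4 19-28 | P6 28-37 | P7 37-40 |
Completion: P1=2  P2=7  P3=9  P4=28  P5=19  P6=37  P7=40
Waiting(P3) = turnaround − burst = 9 − 2 = 7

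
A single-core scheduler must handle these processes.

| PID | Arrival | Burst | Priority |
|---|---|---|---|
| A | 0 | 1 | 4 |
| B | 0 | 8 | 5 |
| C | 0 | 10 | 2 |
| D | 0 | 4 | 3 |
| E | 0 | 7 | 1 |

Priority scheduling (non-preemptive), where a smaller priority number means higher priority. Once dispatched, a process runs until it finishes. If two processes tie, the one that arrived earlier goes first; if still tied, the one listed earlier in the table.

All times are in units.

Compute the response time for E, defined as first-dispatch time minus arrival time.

0

Gantt: | E 0-7 | C 7-17 | D 17-21 | A 21-22 | B 22-30 |
Completion: A=22  B=30  C=17  D=21  E=7
Turnaround (C−A): A=22  B=30  C=17  D=21  E=7
Response(E) = first start − arrival = 0 − 0 = 0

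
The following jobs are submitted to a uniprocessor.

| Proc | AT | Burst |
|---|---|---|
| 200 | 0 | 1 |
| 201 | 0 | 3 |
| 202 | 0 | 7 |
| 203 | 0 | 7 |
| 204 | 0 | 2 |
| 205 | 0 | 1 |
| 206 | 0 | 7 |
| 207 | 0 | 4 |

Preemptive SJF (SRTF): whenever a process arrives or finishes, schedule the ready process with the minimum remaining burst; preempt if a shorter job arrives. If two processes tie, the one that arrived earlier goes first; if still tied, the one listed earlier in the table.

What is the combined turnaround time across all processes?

100

Schedule: | 200 0-1 | 205 1-2 | 204 2-4 | 201 4-7 | 207 7-11 | 202 11-18 | 203 18-25 | 206 25-32 |
Completion: 200=1  201=7  202=18  203=25  204=4  205=2  206=32  207=11
Turnaround (C−A): 200=1  201=7  202=18  203=25  204=4  205=2  206=32  207=11
Turnaround = completion − arrival: 200=1, 201=7, 202=18, 203=25, 204=4, 205=2, 206=32, 207=11
Total turnaround = 1 + 7 + 18 + 25 + 4 + 2 + 32 + 11 = 100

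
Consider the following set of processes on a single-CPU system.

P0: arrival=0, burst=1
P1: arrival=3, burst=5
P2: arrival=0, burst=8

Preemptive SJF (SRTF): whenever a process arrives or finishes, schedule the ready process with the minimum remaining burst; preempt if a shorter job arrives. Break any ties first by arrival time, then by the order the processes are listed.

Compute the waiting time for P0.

0

Schedule: | P0 0-1 | P2 1-3 | P1 3-8 | P2 8-14 |
Completion: P0=1  P1=8  P2=14
Waiting(P0) = turnaround − burst = 1 − 1 = 0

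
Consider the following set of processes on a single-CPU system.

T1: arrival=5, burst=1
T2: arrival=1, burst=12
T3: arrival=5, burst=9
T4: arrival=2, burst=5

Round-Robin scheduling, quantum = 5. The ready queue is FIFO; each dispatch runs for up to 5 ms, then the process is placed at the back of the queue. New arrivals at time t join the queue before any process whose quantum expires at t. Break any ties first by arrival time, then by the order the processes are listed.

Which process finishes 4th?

T2

Timeline: | idle 0-1 | T2 1-6 | T4 6-11 | T1 11-12 | T3 12-17 | T2 17-22 | T3 22-26 | T2 26-28 |
Completion: T1=12  T2=28  T3=26  T4=11
Turnaround (C−A): T1=7  T2=27  T3=21  T4=9
Finish order: T4 → T1 → T3 → T2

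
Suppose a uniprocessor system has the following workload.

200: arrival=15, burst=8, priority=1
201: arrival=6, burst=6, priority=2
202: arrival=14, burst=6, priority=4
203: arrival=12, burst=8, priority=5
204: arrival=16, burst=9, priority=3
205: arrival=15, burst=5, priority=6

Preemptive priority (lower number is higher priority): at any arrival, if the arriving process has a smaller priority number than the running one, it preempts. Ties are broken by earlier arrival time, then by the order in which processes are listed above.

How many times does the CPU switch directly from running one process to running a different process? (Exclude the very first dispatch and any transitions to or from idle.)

7

Gantt: | idle 0-6 | 201 6-12 | 203 12-14 | 202 14-15 | 200 15-23 | 204 23-32 | 202 32-37 | 203 37-43 | 205 43-48 |
Completion: 200=23  201=12  202=37  203=43  204=32  205=48
Turnaround (C−A): 200=8  201=6  202=23  203=31  204=16  205=33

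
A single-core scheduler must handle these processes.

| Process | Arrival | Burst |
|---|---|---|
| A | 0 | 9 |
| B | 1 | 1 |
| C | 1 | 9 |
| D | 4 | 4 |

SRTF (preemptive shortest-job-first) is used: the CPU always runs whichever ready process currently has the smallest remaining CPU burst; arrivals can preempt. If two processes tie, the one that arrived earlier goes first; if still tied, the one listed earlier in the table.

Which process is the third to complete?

A

Timeline: | A 0-1 | B 1-2 | A 2-4 | D 4-8 | A 8-14 | C 14-23 |
Completion: A=14  B=2  C=23  D=8
Turnaround (C−A): A=14  B=1  C=22  D=4
Finish order: B → D → A → C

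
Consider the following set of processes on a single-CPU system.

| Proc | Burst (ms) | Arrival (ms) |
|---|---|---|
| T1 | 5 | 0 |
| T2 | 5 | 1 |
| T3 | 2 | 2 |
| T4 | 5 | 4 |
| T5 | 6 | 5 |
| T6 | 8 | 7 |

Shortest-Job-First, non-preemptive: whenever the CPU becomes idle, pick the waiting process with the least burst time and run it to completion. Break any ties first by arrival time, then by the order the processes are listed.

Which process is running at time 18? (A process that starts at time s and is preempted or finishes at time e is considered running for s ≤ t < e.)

Schedule: | T1 0-5 | T3 5-7 | T2 7-12 | T4 12-17 | T5 17-23 | T6 23-31 |
Completion: T1=5  T2=12  T3=7  T4=17  T5=23  T6=31
Turnaround (C−A): T1=5  T2=11  T3=5  T4=13  T5=18  T6=24

T5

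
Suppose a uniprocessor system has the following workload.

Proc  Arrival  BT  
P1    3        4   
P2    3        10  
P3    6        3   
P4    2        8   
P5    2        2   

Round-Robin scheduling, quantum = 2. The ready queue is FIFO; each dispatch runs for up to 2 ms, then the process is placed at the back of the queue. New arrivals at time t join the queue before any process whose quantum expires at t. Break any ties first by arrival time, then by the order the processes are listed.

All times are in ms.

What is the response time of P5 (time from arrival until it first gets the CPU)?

2

Gantt: | idle 0-2 | P4 2-4 | P5 4-6 | P1 6-8 | P2 8-10 | P4 10-12 | P3 12-14 | P1 14-16 | P2 16-18 | P4 18-20 | P3 20-21 | P2 21-23 | P4 23-25 | P2 25-29 |
Completion: P1=16  P2=29  P3=21  P4=25  P5=6
Turnaround (C−A): P1=13  P2=26  P3=15  P4=23  P5=4
Response(P5) = first start − arrival = 4 − 2 = 2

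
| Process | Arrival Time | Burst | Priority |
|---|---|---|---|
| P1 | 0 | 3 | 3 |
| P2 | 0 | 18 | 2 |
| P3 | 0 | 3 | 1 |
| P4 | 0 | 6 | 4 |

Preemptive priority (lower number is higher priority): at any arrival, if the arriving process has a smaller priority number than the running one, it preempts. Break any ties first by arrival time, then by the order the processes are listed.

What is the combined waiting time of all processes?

48

Timeline: | P3 0-3 | P2 3-21 | P1 21-24 | P4 24-30 |
Completion: P1=24  P2=21  P3=3  P4=30
Turnaround (C−A): P1=24  P2=21  P3=3  P4=30
Waiting = turnaround − burst: P1=21, P2=3, P3=0, P4=24
Total waiting = 21 + 3 + 0 + 24 = 48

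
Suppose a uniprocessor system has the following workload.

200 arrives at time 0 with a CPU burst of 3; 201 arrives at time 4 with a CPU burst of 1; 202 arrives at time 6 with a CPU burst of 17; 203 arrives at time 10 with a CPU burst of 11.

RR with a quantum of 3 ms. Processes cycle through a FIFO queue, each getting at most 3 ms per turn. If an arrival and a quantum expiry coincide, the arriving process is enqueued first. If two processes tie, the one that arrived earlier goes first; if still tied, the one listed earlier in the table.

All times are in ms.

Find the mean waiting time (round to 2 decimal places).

5.50

Timeline: | 200 0-3 | idle 3-4 | 201 4-5 | idle 5-6 | 202 6-12 | 203 12-15 | 202 15-18 | 203 18-21 | 202 21-24 | 203 24-27 | 202 27-30 | 203 30-32 | 202 32-34 |
Completion: 200=3  201=5  202=34  203=32
Waiting times: 200=0, 201=0, 202=11, 203=11
Average waiting = (0+0+11+11) / 4 = 22/4 = 5.50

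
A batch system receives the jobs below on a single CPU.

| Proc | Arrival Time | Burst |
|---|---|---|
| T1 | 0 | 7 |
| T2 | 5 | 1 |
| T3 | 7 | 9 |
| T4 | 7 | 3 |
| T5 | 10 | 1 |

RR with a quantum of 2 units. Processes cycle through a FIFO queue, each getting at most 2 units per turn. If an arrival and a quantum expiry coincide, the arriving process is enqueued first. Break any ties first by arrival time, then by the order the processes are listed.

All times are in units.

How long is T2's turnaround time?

2

Gantt: | T1 0-6 | T2 6-7 | T1 7-8 | T3 8-10 | T4 10-12 | T5 12-13 | T3 13-15 | T4 15-16 | T3 16-21 |
Completion: T1=8  T2=7  T3=21  T4=16  T5=13
Turnaround (C−A): T1=8  T2=2  T3=14  T4=9  T5=3
Turnaround(T2) = completion − arrival = 7 − 5 = 2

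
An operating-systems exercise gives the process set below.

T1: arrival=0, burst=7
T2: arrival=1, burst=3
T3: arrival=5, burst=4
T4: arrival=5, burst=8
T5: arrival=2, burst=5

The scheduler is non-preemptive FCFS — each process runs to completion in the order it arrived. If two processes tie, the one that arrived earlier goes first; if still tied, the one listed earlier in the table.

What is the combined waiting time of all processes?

38

Timeline: | T1 0-7 | T2 7-10 | T5 10-15 | T3 15-19 | T4 19-27 |
Completion: T1=7  T2=10  T3=19  T4=27  T5=15
Turnaround (C−A): T1=7  T2=9  T3=14  T4=22  T5=13
Waiting = turnaround − burst: T1=0, T2=6, T3=10, T4=14, T5=8
Total waiting = 0 + 6 + 10 + 14 + 8 = 38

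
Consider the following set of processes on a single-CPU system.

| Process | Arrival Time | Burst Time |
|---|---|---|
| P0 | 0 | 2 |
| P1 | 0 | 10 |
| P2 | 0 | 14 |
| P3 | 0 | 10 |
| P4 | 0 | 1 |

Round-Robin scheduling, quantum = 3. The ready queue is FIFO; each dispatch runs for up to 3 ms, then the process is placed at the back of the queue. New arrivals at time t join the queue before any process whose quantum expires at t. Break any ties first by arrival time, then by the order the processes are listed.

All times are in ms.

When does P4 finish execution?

12

Schedule: | P0 0-2 | P1 2-5 | P2 5-8 | P3 8-11 | P4 11-12 | P1 12-15 | P2 15-18 | P3 18-21 | P1 21-24 | P2 24-27 | P3 27-30 | P1 30-31 | P2 31-34 | P3 34-35 | P2 35-37 |
Completion: P0=2  P1=31  P2=37  P3=35  P4=12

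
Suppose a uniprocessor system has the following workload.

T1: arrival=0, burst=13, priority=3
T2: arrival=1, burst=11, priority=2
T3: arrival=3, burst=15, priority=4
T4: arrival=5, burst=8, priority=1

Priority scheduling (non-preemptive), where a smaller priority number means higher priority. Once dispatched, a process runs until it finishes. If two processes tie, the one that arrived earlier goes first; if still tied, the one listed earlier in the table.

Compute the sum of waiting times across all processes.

Schedule: | T1 0-13 | T4 13-21 | T2 21-32 | T3 32-47 |
Completion: T1=13  T2=32  T3=47  T4=21
Turnaround (C−A): T1=13  T2=31  T3=44  T4=16
Waiting = turnaround − burst: T1=0, T2=20, T3=29, T4=8
Total waiting = 0 + 20 + 29 + 8 = 57

57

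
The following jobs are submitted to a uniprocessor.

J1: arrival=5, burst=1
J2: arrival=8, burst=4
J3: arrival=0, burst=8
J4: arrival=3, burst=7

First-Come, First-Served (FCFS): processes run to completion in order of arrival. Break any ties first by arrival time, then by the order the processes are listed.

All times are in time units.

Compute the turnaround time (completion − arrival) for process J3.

8

Schedule: | J3 0-8 | J4 8-15 | J1 15-16 | J2 16-20 |
Completion: J1=16  J2=20  J3=8  J4=15
Turnaround(J3) = completion − arrival = 8 − 0 = 8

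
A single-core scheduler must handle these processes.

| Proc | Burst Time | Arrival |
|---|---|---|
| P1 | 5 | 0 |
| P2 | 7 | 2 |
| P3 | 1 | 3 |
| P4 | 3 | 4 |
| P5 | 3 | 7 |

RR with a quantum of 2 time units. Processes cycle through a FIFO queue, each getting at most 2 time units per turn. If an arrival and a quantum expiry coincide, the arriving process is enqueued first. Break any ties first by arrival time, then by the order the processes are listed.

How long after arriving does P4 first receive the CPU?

3

Gantt: | P1 0-2 | P2 2-4 | P1 4-6 | P3 6-7 | P4 7-9 | P2 9-11 | P1 11-12 | P5 12-14 | P4 14-15 | P2 15-17 | P5 17-18 | P2 18-19 |
Completion: P1=12  P2=19  P3=7  P4=15  P5=18
Turnaround (C−A): P1=12  P2=17  P3=4  P4=11  P5=11
Response(P4) = first start − arrival = 7 − 4 = 3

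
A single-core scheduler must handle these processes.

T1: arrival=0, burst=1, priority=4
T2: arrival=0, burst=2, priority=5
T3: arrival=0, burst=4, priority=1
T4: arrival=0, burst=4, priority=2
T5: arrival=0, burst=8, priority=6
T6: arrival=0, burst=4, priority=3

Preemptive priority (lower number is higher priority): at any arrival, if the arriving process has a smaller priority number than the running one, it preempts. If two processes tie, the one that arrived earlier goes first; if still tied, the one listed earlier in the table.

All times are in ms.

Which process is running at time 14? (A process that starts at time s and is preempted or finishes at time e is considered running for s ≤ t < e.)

T2

Schedule: | T3 0-4 | T4 4-8 | T6 8-12 | T1 12-13 | T2 13-15 | T5 15-23 |
Completion: T1=13  T2=15  T3=4  T4=8  T5=23  T6=12
Turnaround (C−A): T1=13  T2=15  T3=4  T4=8  T5=23  T6=12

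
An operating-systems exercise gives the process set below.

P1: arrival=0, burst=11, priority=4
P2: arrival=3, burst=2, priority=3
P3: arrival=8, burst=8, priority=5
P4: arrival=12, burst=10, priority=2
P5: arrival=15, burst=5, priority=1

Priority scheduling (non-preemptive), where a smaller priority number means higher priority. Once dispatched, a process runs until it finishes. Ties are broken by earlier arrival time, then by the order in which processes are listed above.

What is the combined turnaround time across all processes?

Schedule: | P1 0-11 | P2 11-13 | P4 13-23 | P5 23-28 | P3 28-36 |
Completion: P1=11  P2=13  P3=36  P4=23  P5=28
Turnaround (C−A): P1=11  P2=10  P3=28  P4=11  P5=13
Turnaround = completion − arrival: P1=11, P2=10, P3=28, P4=11, P5=13
Total turnaround = 11 + 10 + 28 + 11 + 13 = 73

73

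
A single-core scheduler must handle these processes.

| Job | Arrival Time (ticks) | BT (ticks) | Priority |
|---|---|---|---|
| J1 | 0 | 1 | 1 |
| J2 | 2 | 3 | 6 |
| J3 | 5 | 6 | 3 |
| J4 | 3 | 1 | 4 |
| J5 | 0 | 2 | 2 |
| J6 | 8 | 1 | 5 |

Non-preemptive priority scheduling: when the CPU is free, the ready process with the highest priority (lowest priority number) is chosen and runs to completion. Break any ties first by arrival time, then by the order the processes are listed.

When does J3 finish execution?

Schedule: | J1 0-1 | J5 1-3 | J4 3-4 | J2 4-7 | J3 7-13 | J6 13-14 |
Completion: J1=1  J2=7  J3=13  J4=4  J5=3  J6=14
Turnaround (C−A): J1=1  J2=5  J3=8  J4=1  J5=3  J6=6

13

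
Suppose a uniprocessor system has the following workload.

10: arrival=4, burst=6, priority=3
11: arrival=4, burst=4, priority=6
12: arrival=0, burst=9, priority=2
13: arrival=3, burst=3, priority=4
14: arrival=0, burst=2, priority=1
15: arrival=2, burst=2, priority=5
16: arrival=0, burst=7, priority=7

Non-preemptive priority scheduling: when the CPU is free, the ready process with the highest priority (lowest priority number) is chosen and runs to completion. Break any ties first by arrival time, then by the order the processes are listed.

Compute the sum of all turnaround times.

118

Gantt: | 14 0-2 | 12 2-11 | 10 11-17 | 13 17-20 | 15 20-22 | 11 22-26 | 16 26-33 |
Completion: 10=17  11=26  12=11  13=20  14=2  15=22  16=33
Turnaround = completion − arrival: 10=13, 11=22, 12=11, 13=17, 14=2, 15=20, 16=33
Total turnaround = 13 + 22 + 11 + 17 + 2 + 20 + 33 = 118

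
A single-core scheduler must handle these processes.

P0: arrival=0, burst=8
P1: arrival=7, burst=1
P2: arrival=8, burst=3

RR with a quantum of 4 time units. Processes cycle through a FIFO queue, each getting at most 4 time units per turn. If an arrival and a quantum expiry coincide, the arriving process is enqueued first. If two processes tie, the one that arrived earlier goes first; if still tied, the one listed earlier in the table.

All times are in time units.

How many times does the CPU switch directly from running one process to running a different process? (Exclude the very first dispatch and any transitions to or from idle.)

2

Schedule: | P0 0-8 | P1 8-9 | P2 9-12 |
Completion: P0=8  P1=9  P2=12
Turnaround (C−A): P0=8  P1=2  P2=4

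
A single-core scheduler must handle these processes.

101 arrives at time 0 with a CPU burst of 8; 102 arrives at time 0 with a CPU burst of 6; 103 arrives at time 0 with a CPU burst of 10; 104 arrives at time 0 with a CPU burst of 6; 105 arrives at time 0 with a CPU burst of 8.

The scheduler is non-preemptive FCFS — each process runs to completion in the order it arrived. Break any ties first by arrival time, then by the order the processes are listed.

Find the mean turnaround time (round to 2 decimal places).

Gantt: | 101 0-8 | 102 8-14 | 103 14-24 | 104 24-30 | 105 30-38 |
Completion: 101=8  102=14  103=24  104=30  105=38
Turnaround (C−A): 101=8  102=14  103=24  104=30  105=38
Turnaround times: 101=8, 102=14, 103=24, 104=30, 105=38
Average turnaround = (8+14+24+30+38) / 5 = 114/5 = 22.80

22.80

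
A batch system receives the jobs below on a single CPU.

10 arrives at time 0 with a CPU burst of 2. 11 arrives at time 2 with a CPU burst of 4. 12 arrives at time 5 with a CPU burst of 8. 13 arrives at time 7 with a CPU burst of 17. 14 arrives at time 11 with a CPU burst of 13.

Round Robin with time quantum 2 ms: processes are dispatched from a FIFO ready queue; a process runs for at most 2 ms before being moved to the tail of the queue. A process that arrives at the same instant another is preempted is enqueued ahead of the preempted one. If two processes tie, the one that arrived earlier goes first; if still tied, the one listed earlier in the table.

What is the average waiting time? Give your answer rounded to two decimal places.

Schedule: | 10 0-2 | 11 2-6 | 12 6-8 | 13 8-10 | 12 10-12 | 13 12-14 | 14 14-16 | 12 16-18 | 13 18-20 | 14 20-22 | 12 22-24 | 13 24-26 | 14 26-28 | 13 28-30 | 14 30-32 | 13 32-34 | 14 34-36 | 13 36-38 | 14 38-40 | 13 40-42 | 14 42-43 | 13 43-44 |
Completion: 10=2  11=6  12=24  13=44  14=43
Turnaround (C−A): 10=2  11=4  12=19  13=37  14=32
Waiting times: 10=0, 11=0, 12=11, 13=20, 14=19
Average waiting = (0+0+11+20+19) / 5 = 50/5 = 10.00

10.00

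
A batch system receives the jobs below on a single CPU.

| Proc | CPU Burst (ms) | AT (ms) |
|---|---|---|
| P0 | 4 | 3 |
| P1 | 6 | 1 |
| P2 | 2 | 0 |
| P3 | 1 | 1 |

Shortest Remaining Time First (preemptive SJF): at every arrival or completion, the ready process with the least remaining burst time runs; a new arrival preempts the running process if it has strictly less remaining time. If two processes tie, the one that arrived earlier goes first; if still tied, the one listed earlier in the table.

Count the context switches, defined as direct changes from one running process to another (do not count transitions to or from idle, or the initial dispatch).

Timeline: | P2 0-2 | P3 2-3 | P0 3-7 | P1 7-13 |
Completion: P0=7  P1=13  P2=2  P3=3
Turnaround (C−A): P0=4  P1=12  P2=2  P3=2

3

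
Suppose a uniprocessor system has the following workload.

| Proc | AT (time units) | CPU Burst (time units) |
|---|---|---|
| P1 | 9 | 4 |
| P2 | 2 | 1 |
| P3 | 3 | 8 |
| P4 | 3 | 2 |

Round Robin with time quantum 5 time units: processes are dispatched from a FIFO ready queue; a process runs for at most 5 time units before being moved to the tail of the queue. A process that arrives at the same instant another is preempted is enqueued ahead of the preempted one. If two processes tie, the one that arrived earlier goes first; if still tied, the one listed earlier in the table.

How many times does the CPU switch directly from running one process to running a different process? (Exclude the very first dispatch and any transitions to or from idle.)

4

Gantt: | idle 0-2 | P2 2-3 | P3 3-8 | P4 8-10 | P3 10-13 | P1 13-17 |
Completion: P1=17  P2=3  P3=13  P4=10
Turnaround (C−A): P1=8  P2=1  P3=10  P4=7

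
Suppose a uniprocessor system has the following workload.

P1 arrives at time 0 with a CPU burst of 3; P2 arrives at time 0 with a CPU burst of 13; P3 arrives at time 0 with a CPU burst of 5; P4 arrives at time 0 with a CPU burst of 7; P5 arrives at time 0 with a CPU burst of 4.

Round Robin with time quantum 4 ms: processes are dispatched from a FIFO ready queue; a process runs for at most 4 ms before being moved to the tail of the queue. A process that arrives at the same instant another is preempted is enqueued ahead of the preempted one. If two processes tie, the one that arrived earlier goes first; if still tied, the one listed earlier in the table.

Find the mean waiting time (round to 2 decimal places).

Gantt: | P1 0-3 | P2 3-7 | P3 7-11 | P4 11-15 | P5 15-19 | P2 19-23 | P3 23-24 | P4 24-27 | P2 27-32 |
Completion: P1=3  P2=32  P3=24  P4=27  P5=19
Turnaround (C−A): P1=3  P2=32  P3=24  P4=27  P5=19
Waiting times: P1=0, P2=19, P3=19, P4=20, P5=15
Average waiting = (0+19+19+20+15) / 5 = 73/5 = 14.60

14.60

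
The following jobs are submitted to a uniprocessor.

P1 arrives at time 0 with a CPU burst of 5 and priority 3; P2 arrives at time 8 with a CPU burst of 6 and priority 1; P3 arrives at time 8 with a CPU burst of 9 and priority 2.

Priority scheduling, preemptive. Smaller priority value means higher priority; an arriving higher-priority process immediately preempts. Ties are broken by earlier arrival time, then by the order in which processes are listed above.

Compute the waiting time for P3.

Gantt: | P1 0-5 | idle 5-8 | P2 8-14 | P3 14-23 |
Completion: P1=5  P2=14  P3=23
Waiting(P3) = turnaround − burst = 15 − 9 = 6

6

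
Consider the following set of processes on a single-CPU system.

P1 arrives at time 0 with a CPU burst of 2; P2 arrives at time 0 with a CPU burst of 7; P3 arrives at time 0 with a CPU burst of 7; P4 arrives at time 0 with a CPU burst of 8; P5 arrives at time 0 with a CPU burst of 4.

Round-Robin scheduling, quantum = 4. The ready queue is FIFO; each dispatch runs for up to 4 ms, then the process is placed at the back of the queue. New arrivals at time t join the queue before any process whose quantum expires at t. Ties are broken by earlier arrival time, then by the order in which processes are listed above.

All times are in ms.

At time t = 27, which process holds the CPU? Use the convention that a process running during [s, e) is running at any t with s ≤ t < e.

Timeline: | P1 0-2 | P2 2-6 | P3 6-10 | P4 10-14 | P5 14-18 | P2 18-21 | P3 21-24 | P4 24-28 |
Completion: P1=2  P2=21  P3=24  P4=28  P5=18
Turnaround (C−A): P1=2  P2=21  P3=24  P4=28  P5=18

P4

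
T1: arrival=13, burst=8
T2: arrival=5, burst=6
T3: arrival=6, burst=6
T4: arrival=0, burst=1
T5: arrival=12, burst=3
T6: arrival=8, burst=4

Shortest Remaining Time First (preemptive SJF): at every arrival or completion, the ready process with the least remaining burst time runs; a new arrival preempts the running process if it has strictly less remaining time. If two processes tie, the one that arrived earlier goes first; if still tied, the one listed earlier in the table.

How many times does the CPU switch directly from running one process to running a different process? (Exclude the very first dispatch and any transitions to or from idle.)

Timeline: | T4 0-1 | idle 1-5 | T2 5-11 | T6 11-15 | T5 15-18 | T3 18-24 | T1 24-32 |
Completion: T1=32  T2=11  T3=24  T4=1  T5=18  T6=15
Turnaround (C−A): T1=19  T2=6  T3=18  T4=1  T5=6  T6=7

4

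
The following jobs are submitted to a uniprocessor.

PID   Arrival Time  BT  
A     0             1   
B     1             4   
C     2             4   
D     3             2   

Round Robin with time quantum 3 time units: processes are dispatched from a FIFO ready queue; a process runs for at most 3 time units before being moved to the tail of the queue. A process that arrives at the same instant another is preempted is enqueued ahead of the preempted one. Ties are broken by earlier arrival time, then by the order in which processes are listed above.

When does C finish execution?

11

Schedule: | A 0-1 | B 1-4 | C 4-7 | D 7-9 | B 9-10 | C 10-11 |
Completion: A=1  B=10  C=11  D=9
Turnaround (C−A): A=1  B=9  C=9  D=6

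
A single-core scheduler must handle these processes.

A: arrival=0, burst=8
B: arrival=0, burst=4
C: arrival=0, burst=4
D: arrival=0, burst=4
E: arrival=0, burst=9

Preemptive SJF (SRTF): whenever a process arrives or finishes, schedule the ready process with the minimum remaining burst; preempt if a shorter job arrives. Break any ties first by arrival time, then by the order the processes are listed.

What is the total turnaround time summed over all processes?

73

Schedule: | B 0-4 | C 4-8 | D 8-12 | A 12-20 | E 20-29 |
Completion: A=20  B=4  C=8  D=12  E=29
Turnaround (C−A): A=20  B=4  C=8  D=12  E=29
Turnaround = completion − arrival: A=20, B=4, C=8, D=12, E=29
Total turnaround = 20 + 4 + 8 + 12 + 29 = 73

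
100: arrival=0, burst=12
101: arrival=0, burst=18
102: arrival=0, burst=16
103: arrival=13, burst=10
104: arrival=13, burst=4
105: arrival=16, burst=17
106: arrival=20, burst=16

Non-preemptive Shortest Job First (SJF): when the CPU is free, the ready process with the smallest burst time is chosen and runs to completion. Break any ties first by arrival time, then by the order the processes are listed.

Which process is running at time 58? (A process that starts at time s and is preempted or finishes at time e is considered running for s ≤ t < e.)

Timeline: | 100 0-12 | 102 12-28 | 104 28-32 | 103 32-42 | 106 42-58 | 105 58-75 | 101 75-93 |
Completion: 100=12  101=93  102=28  103=42  104=32  105=75  106=58

105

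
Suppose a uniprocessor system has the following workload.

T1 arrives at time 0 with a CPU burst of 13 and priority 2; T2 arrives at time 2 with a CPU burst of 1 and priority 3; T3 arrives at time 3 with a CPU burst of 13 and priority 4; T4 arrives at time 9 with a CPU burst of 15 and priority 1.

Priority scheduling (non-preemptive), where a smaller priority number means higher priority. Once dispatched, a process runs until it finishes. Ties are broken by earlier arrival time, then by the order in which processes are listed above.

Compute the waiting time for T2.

Gantt: | T1 0-13 | T4 13-28 | T2 28-29 | T3 29-42 |
Completion: T1=13  T2=29  T3=42  T4=28
Waiting(T2) = turnaround − burst = 27 − 1 = 26

26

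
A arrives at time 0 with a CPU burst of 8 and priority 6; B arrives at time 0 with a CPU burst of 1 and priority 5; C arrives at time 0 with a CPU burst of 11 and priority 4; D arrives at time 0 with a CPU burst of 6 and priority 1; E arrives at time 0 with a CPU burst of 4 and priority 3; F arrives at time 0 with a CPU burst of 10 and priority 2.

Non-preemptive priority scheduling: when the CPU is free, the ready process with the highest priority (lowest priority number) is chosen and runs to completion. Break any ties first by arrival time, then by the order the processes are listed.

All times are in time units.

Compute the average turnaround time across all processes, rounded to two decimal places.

24.17

Gantt: | D 0-6 | F 6-16 | E 16-20 | C 20-31 | B 31-32 | A 32-40 |
Completion: A=40  B=32  C=31  D=6  E=20  F=16
Turnaround (C−A): A=40  B=32  C=31  D=6  E=20  F=16
Turnaround times: A=40, B=32, C=31, D=6, E=20, F=16
Average turnaround = (40+32+31+6+20+16) / 6 = 145/6 = 24.17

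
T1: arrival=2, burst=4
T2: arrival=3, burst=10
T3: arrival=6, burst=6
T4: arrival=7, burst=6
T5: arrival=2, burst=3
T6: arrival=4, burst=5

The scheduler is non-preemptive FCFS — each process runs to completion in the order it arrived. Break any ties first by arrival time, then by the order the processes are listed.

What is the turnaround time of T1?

Timeline: | idle 0-2 | T1 2-6 | T5 6-9 | T2 9-19 | T6 19-24 | T3 24-30 | T4 30-36 |
Completion: T1=6  T2=19  T3=30  T4=36  T5=9  T6=24
Turnaround(T1) = completion − arrival = 6 − 2 = 4

4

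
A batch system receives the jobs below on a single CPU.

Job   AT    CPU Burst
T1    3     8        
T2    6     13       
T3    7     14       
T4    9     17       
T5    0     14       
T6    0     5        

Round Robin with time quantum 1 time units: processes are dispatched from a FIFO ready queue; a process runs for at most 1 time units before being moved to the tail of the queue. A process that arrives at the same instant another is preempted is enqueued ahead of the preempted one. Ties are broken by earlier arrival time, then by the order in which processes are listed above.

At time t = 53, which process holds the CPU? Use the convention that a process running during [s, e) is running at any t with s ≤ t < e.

Gantt: | T5 0-1 | T6 1-2 | T5 2-3 | T6 3-4 | T1 4-5 | T5 5-6 | T6 6-7 | T1 7-8 | T2 8-9 | T5 9-10 | T3 10-11 | T6 11-12 | T1 12-13 | T4 13-14 | T2 14-15 | T5 15-16 | T3 16-17 | T6 17-18 | T1 18-19 | T4 19-20 | T2 20-21 | T5 21-22 | T3 22-23 | T1 23-24 | T4 24-25 | T2 25-26 | T5 26-27 | T3 27-28 | T1 28-29 | T4 29-30 | T2 30-31 | T5 31-32 | T3 32-33 | T1 33-34 | T4 34-35 | T2 35-36 | T5 36-37 | T3 37-38 | T1 38-39 | T4 39-40 | T2 40-41 | T5 41-42 | T3 42-43 | T4 43-44 | T2 44-45 | T5 45-46 | T3 46-47 | T4 47-48 | T2 48-49 | T5 49-50 | T3 50-51 | T4 51-52 | T2 52-53 | T5 53-54 | T3 54-55 | T4 55-56 | T2 56-57 | T5 57-58 | T3 58-59 | T4 59-60 | T2 60-61 | T3 61-62 | T4 62-63 | T2 63-64 | T3 64-65 | T4 65-66 | T3 66-67 | T4 67-71 |
Completion: T1=39  T2=64  T3=67  T4=71  T5=58  T6=18
Turnaround (C−A): T1=36  T2=58  T3=60  T4=62  T5=58  T6=18

T5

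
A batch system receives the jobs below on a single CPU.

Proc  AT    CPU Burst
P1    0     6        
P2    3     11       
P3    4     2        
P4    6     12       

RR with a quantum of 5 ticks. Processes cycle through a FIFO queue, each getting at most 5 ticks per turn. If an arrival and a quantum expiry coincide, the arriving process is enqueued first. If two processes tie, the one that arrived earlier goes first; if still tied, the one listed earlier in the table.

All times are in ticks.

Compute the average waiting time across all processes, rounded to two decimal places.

10.25

Schedule: | P1 0-5 | P2 5-10 | P3 10-12 | P1 12-13 | P4 13-18 | P2 18-23 | P4 23-28 | P2 28-29 | P4 29-31 |
Completion: P1=13  P2=29  P3=12  P4=31
Waiting times: P1=7, P2=15, P3=6, P4=13
Average waiting = (7+15+6+13) / 4 = 41/4 = 10.25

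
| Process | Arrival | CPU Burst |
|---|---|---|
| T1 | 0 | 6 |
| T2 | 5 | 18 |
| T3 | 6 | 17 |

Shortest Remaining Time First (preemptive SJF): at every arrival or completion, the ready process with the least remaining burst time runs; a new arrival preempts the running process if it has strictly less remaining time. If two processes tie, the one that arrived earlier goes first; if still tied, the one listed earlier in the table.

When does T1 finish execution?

6

Gantt: | T1 0-6 | T3 6-23 | T2 23-41 |
Completion: T1=6  T2=41  T3=23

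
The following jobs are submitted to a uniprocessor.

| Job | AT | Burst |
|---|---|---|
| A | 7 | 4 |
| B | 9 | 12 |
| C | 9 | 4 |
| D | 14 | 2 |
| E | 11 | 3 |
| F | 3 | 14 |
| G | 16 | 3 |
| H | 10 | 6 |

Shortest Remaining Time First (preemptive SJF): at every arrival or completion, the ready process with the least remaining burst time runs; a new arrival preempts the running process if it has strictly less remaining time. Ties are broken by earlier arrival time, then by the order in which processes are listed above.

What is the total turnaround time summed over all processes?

123

Timeline: | idle 0-3 | F 3-7 | A 7-11 | E 11-14 | D 14-16 | G 16-19 | C 19-23 | H 23-29 | F 29-39 | B 39-51 |
Completion: A=11  B=51  C=23  D=16  E=14  F=39  G=19  H=29
Turnaround = completion − arrival: A=4, B=42, C=14, D=2, E=3, F=36, G=3, H=19
Total turnaround = 4 + 42 + 14 + 2 + 3 + 36 + 3 + 19 = 123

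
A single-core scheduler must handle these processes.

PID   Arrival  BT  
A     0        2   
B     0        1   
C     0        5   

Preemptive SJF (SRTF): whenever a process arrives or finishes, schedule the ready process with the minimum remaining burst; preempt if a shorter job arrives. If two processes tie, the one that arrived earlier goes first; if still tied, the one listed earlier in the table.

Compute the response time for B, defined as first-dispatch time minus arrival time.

Gantt: | B 0-1 | A 1-3 | C 3-8 |
Completion: A=3  B=1  C=8
Turnaround (C−A): A=3  B=1  C=8
Response(B) = first start − arrival = 0 − 0 = 0

0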